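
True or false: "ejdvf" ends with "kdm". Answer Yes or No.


Input string: 'ejdvf'
Suffix to check: 'kdm'
Last 3 characters of input: 'dvf'
Match: False
Result: No


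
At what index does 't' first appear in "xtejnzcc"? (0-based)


Input string: 'xtejnzcc'
Target: 't'
Scanning left to right: s[0]='x', s[1]='t'
First match at index: 1


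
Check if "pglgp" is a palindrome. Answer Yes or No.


Input string: 'pglgp'
Reversed: 'pglgp'
Compare pairs: s[0]='p' vs s[4]='p' (match), s[1]='g' vs s[3]='g' (match)
Palindrome: Yes


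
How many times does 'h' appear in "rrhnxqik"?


Input string: 'rrhnxqik'
Target character: 'h'
Scan each position: s[2]='h'
Matches found at indices: 2
Total: 1


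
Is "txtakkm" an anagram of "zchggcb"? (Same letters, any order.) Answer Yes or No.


String 1: 'zchggcb' -> sorted: 'bccgghz'
String 2: 'txtakkm' -> sorted: 'akkmttx'
Compare sorted forms: 'bccgghz' != 'akkmttx'
Anagram: No


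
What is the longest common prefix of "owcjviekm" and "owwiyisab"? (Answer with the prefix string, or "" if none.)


String 1: 'owcjviekm'
String 2: 'owwiyisab'
Compare position by position:
pos 0: 'o' vs 'o' match
pos 1: 'w' vs 'w' match
pos 2: 'c' vs 'w' differ -> stop
Longest common prefix: "ow" (length 2)


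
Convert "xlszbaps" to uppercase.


Input string: 'xlszbaps'
Operation: convert each letter to uppercase
Mapping: 'x'->'X', 'l'->'L', 's'->'S', 'z'->'Z', 'b'->'B', 'a'->'A', 'p'->'P', 's'->'S'
Result: XLSZBAPS


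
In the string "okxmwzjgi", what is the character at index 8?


Input string: 'okxmwzjgi'
Operation: get character at index 8
Index mapping: s[0]='o', s[1]='k', s[2]='x', s[3]='m', s[4]='w', s[5]='z', s[6]='j', s[7]='g', s[8]='i'
Result: 'i'


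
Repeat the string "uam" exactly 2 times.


Input string: 'uam'
Operation: repeat 2 times
Concatenation: 'uam' + 'uam'
Result: uamuam


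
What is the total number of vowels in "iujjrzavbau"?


Input string: 'iujjrzavbau'
Operation: count vowels (a, e, i, o, u)
Scan: s[0]='i' (vowel), s[1]='u' (vowel), s[2]='j', s[3]='j', s[4]='r', s[5]='z', s[6]='a' (vowel), s[7]='v', s[8]='b', s[9]='a' (vowel), s[10]='u' (vowel)
Vowels found: 5
Result: 5


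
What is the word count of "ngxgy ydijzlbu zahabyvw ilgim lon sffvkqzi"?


Input string: 'ngxgy ydijzlbu zahabyvw ilgim lon sffvkqzi'
Operation: split by spaces
Words found: 'ngxgy', 'ydijzlbu', 'zahabyvw', 'ilgim', 'lon', 'sffvkqzi'
Word count: 6


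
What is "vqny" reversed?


Input string: 'vqny'
Operation: reverse character order
Original order: 'v' -> 'q' -> 'n' -> 'y'
Reversed order: 'y' -> 'n' -> 'q' -> 'v'
Result: ynqv


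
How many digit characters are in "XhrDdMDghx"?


Input string: 'XhrDdMDghx'
Operation: count digit characters (0-9)
Scan: 'X', 'h', 'r', 'D', 'd', 'M', 'D', 'g', 'h', 'x'
Digits found: 0
Result: 0


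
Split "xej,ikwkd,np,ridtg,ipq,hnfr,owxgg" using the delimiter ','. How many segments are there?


Input string: 'xej,ikwkd,np,ridtg,ipq,hnfr,owxgg'
Delimiter: ','
Split result: 'xej', 'ikwkd', 'np', 'ridtg', 'ipq', 'hnfr', 'owxgg'
Number of parts: 7


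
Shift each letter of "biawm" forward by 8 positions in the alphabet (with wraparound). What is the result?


Input: 'biawm', shift = 8
Operation: for each letter, (position + 8) mod 26
Mapping: 'b'(1+8=9)->'j', 'i'(8+8=16)->'q', 'a'(0+8=8)->'i', 'w'(22+8=30, 30 mod 26=4)->'e', 'm'(12+8=20)->'u'
Result: jqieu


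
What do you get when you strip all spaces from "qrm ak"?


Input string: 'qrm ak'
Operation: remove all spaces
Words: 'qrm', 'ak'
Join without spaces: qrmak


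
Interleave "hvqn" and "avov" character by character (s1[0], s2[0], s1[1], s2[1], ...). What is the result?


String 1: 'hvqn'
String 2: 'avov'
Operation: alternate characters
Pairs: 'h'+'a', 'v'+'v', 'q'+'o', 'n'+'v'
Result: havvqonv


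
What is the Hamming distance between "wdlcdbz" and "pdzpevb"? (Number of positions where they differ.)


String 1: 'wdlcdbz'
String 2: 'pdzpevb'
Compare each position: pos 0: 'w'!='p', pos 1: 'd'=='d', pos 2: 'l'!='z', pos 3: 'c'!='p', pos 4: 'd'!='e', pos 5: 'b'!='v', pos 6: 'z'!='b'
Differing positions: 6
Hamming distance: 6


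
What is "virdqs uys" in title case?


Input string: 'virdqs uys'
Operation: capitalize first letter of each word
Word transformations: 'virdqs'->'Virdqs', 'uys'->'Uys'
Result: Virdqs Uys


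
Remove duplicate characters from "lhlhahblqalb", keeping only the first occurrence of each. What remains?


Input: 'lhlhahblqalb'
Operation: keep first occurrence of each character
Scan: s[0]='l' new -> keep; s[1]='h' new -> keep; s[2]='l' seen -> skip; s[3]='h' seen -> skip; s[4]='a' new -> keep; s[5]='h' seen -> skip; s[6]='b' new -> keep; s[7]='l' seen -> skip; s[8]='q' new -> keep; s[9]='a' seen -> skip; s[10]='l' seen -> skip; s[11]='b' seen -> skip
Result: lhabq


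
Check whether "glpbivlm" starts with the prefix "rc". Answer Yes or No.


Input string: 'glpbivlm'
Prefix to check: 'rc'
First 2 characters of input: 'gl'
Match: False
Result: No


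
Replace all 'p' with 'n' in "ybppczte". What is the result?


Input string: 'ybppczte'
Operation: replace 'p' with 'n'
Positions of 'p': 2, 3
After replacement: ybnnczte


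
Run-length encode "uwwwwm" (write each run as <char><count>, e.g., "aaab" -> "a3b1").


Input: 'uwwwwm'
Operation: identify consecutive runs
Runs: 'u' -> u1, 'wwww' -> w4, 'm' -> m1
Encoded: u1w4m1


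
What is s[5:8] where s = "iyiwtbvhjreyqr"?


Input string: 'iyiwtbvhjreyqr'
Operation: slice [5:8]
Extract characters: s[5]='b', s[6]='v', s[7]='h'
Result: bvh


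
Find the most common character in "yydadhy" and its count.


Input: 'yydadhy'
Operation: tally each character
Counts: 'a':1, 'd':2, 'h':1, 'y':3
Maximum: 'y' appears 3 times


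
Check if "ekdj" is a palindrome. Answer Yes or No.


Input string: 'ekdj'
Reversed: 'jdke'
Compare pairs: s[0]='e' vs s[3]='j' (mismatch), s[1]='k' vs s[2]='d' (mismatch)
Palindrome: No


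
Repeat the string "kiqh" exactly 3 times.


Input string: 'kiqh'
Operation: repeat 3 times
Concatenation: 'kiqh' + 'kiqh' + 'kiqh'
Result: kiqhkiqhkiqh


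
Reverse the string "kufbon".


Input string: 'kufbon'
Operation: reverse character order
Original order: 'k' -> 'u' -> 'f' -> 'b' -> 'o' -> 'n'
Reversed order: 'n' -> 'o' -> 'b' -> 'f' -> 'u' -> 'k'
Result: nobfuk


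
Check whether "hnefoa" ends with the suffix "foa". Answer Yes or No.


Input string: 'hnefoa'
Suffix to check: 'foa'
Last 3 characters of input: 'foa'
Match: True
Result: Yes


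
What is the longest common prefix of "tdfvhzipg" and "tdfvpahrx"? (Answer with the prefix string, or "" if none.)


String 1: 'tdfvhzipg'
String 2: 'tdfvpahrx'
Compare position by position:
pos 0: 't' vs 't' match
pos 1: 'd' vs 'd' match
pos 2: 'f' vs 'f' match
pos 3: 'v' vs 'v' match
pos 4: 'h' vs 'p' differ -> stop
Longest common prefix: "tdfv" (length 4)


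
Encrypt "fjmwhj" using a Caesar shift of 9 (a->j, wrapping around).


Input: 'fjmwhj', shift = 9
Operation: for each letter, (position + 9) mod 26
Mapping: 'f'(5+9=14)->'o', 'j'(9+9=18)->'s', 'm'(12+9=21)->'v', 'w'(22+9=31, 31 mod 26=5)->'f', 'h'(7+9=16)->'q', 'j'(9+9=18)->'s'
Result: osvfqs


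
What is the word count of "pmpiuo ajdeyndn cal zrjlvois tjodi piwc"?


Input string: 'pmpiuo ajdeyndn cal zrjlvois tjodi piwc'
Operation: split by spaces
Words found: 'pmpiuo', 'ajdeyndn', 'cal', 'zrjlvois', 'tjodi', 'piwc'
Word count: 6


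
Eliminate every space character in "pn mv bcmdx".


Input string: 'pn mv bcmdx'
Operation: remove all spaces
Words: 'pn', 'mv', 'bcmdx'
Join without spaces: pnmvbcmdx


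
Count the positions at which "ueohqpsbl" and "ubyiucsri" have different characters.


String 1: 'ueohqpsbl'
String 2: 'ubyiucsri'
Compare each position: pos 0: 'u'=='u', pos 1: 'e'!='b', pos 2: 'o'!='y', pos 3: 'h'!='i', pos 4: 'q'!='u', pos 5: 'p'!='c', pos 6: 's'=='s', pos 7: 'b'!='r', pos 8: 'l'!='i'
Differing positions: 7
Hamming distance: 7


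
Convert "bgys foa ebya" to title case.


Input string: 'bgys foa ebya'
Operation: capitalize first letter of each word
Word transformations: 'bgys'->'Bgys', 'foa'->'Foa', 'ebya'->'Ebya'
Result: Bgys Foa Ebya


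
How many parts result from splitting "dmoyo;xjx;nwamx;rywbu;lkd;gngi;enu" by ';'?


Input string: 'dmoyo;xjx;nwamx;rywbu;lkd;gngi;enu'
Delimiter: ';'
Split result: 'dmoyo', 'xjx', 'nwamx', 'rywbu', 'lkd', 'gngi', 'enu'
Number of parts: 7


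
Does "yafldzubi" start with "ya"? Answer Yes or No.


Input string: 'yafldzubi'
Prefix to check: 'ya'
First 2 characters of input: 'ya'
Match: True
Result: Yes


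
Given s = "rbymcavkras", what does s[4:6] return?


Input string: 'rbymcavkras'
Operation: slice [4:6]
Extract characters: s[4]='c', s[5]='a'
Result: ca


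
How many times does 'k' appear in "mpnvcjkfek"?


Input string: 'mpnvcjkfek'
Target character: 'k'
Scan each position: s[6]='k', s[9]='k'
Matches found at indices: 6, 9
Total: 2


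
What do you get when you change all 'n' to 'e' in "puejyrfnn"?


Input string: 'puejyrfnn'
Operation: replace 'n' with 'e'
Positions of 'n': 7, 8
After replacement: puejyrfee


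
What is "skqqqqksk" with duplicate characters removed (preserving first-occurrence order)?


Input: 'skqqqqksk'
Operation: keep first occurrence of each character
Scan: s[0]='s' new -> keep; s[1]='k' new -> keep; s[2]='q' new -> keep; s[3]='q' seen -> skip; s[4]='q' seen -> skip; s[5]='q' seen -> skip; s[6]='k' seen -> skip; s[7]='s' seen -> skip; s[8]='k' seen -> skip
Result: skq


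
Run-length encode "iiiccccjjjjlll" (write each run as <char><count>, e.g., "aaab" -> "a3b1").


Input: 'iiiccccjjjjlll'
Operation: identify consecutive runs
Runs: 'iii' -> i3, 'cccc' -> c4, 'jjjj' -> j4, 'lll' -> l3
Encoded: i3c4j4l3


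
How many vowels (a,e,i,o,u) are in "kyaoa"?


Input string: 'kyaoa'
Operation: count vowels (a, e, i, o, u)
Scan: s[0]='k', s[1]='y', s[2]='a' (vowel), s[3]='o' (vowel), s[4]='a' (vowel)
Vowels found: 3
Result: 3


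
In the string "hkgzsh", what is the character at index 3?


Input string: 'hkgzsh'
Operation: get character at index 3
Index mapping: s[0]='h', s[1]='k', s[2]='g', s[3]='z'
Result: 'z'


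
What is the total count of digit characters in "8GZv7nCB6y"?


Input string: '8GZv7nCB6y'
Operation: count digit characters (0-9)
Scan: '8'(digit), 'G', 'Z', 'v', '7'(digit), 'n', 'C', 'B', '6'(digit), 'y'
Digits found: 3
Result: 3


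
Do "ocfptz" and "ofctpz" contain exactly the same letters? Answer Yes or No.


String 1: 'ocfptz' -> sorted: 'cfoptz'
String 2: 'ofctpz' -> sorted: 'cfoptz'
Compare sorted forms: 'cfoptz' == 'cfoptz'
Anagram: Yes


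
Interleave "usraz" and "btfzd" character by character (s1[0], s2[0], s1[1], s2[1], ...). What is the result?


String 1: 'usraz'
String 2: 'btfzd'
Operation: alternate characters
Pairs: 'u'+'b', 's'+'t', 'r'+'f', 'a'+'z', 'z'+'d'
Result: ubstrfazzd


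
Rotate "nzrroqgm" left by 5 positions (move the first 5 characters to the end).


Input: 'nzrroqgm', shift = 5
Operation: split at index 5 and swap parts
Front part s[0:5] = 'nzrro'
Back part s[5:] = 'qgm'
Rotated = back + front = 'qgm' + 'nzrro'
Result: qgmnzrro


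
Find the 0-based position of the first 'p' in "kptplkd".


Input string: 'kptplkd'
Target: 'p'
Scanning left to right: s[0]='k', s[1]='p'
First match at index: 1


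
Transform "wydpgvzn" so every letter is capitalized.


Input string: 'wydpgvzn'
Operation: convert each letter to uppercase
Mapping: 'w'->'W', 'y'->'Y', 'd'->'D', 'p'->'P', 'g'->'G', 'v'->'V', 'z'->'Z', 'n'->'N'
Result: WYDPGVZN


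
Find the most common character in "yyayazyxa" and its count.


Input: 'yyayazyxa'
Operation: tally each character
Counts: 'a':3, 'x':1, 'y':4, 'z':1
Maximum: 'y' appears 4 times


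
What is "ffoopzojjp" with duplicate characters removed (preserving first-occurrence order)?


Input: 'ffoopzojjp'
Operation: keep first occurrence of each character
Scan: s[0]='f' new -> keep; s[1]='f' seen -> skip; s[2]='o' new -> keep; s[3]='o' seen -> skip; s[4]='p' new -> keep; s[5]='z' new -> keep; s[6]='o' seen -> skip; s[7]='j' new -> keep; s[8]='j' seen -> skip; s[9]='p' seen -> skip
Result: fopzj


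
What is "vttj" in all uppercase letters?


Input string: 'vttj'
Operation: convert each letter to uppercase
Mapping: 'v'->'V', 't'->'T', 't'->'T', 'j'->'J'
Result: VTTJ


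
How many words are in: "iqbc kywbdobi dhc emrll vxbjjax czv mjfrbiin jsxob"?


Input string: 'iqbc kywbdobi dhc emrll vxbjjax czv mjfrbiin jsxob'
Operation: split by spaces
Words found: 'iqbc', 'kywbdobi', 'dhc', 'emrll', 'vxbjjax', 'czv', 'mjfrbiin', 'jsxob'
Word count: 8


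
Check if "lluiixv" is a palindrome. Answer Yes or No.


Input string: 'lluiixv'
Reversed: 'vxiiull'
Compare pairs: s[0]='l' vs s[6]='v' (mismatch), s[1]='l' vs s[5]='x' (mismatch), s[2]='u' vs s[4]='i' (mismatch)
Palindrome: No


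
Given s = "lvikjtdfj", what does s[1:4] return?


Input string: 'lvikjtdfj'
Operation: slice [1:4]
Extract characters: s[1]='v', s[2]='i', s[3]='k'
Result: vik


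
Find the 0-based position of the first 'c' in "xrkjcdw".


Input string: 'xrkjcdw'
Target: 'c'
Scanning left to right: s[0]='x', s[1]='r', s[2]='k', s[3]='j', s[4]='c'
First match at index: 4


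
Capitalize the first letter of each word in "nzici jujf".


Input string: 'nzici jujf'
Operation: capitalize first letter of each word
Word transformations: 'nzici'->'Nzici', 'jujf'->'Jujf'
Result: Nzici Jujf


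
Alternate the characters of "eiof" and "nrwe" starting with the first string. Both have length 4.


String 1: 'eiof'
String 2: 'nrwe'
Operation: alternate characters
Pairs: 'e'+'n', 'i'+'r', 'o'+'w', 'f'+'e'
Result: enirowfe


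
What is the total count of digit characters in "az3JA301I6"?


Input string: 'az3JA301I6'
Operation: count digit characters (0-9)
Scan: 'a', 'z', '3'(digit), 'J', 'A', '3'(digit), '0'(digit), '1'(digit), 'I', '6'(digit)
Digits found: 5
Result: 5


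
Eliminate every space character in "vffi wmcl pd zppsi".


Input string: 'vffi wmcl pd zppsi'
Operation: remove all spaces
Words: 'vffi', 'wmcl', 'pd', 'zppsi'
Join without spaces: vffiwmclpdzppsi


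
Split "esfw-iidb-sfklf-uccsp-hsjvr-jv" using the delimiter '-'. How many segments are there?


Input string: 'esfw-iidb-sfklf-uccsp-hsjvr-jv'
Delimiter: '-'
Split result: 'esfw', 'iidb', 'sfklf', 'uccsp', 'hsjvr', 'jv'
Number of parts: 6


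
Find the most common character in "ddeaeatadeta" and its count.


Input: 'ddeaeatadeta'
Operation: tally each character
Counts: 'a':4, 'd':3, 'e':3, 't':2
Maximum: 'a' appears 4 times


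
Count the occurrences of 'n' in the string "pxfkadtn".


Input string: 'pxfkadtn'
Target character: 'n'
Scan each position: s[7]='n'
Matches found at indices: 7
Total: 1


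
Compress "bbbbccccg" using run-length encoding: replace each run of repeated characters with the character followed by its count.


Input: 'bbbbccccg'
Operation: identify consecutive runs
Runs: 'bbbb' -> b4, 'cccc' -> c4, 'g' -> g1
Encoded: b4c4g1


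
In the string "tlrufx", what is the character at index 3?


Input string: 'tlrufx'
Operation: get character at index 3
Index mapping: s[0]='t', s[1]='l', s[2]='r', s[3]='u'
Result: 'u'


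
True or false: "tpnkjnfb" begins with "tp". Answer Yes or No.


Input string: 'tpnkjnfb'
Prefix to check: 'tp'
First 2 characters of input: 'tp'
Match: True
Result: Yes


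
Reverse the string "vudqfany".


Input string: 'vudqfany'
Operation: reverse character order
Original order: 'v' -> 'u' -> 'd' -> 'q' -> 'f' -> 'a' -> 'n' -> 'y'
Reversed order: 'y' -> 'n' -> 'a' -> 'f' -> 'q' -> 'd' -> 'u' -> 'v'
Result: ynafqduv


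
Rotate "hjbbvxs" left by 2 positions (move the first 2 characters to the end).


Input: 'hjbbvxs', shift = 2
Operation: split at index 2 and swap parts
Front part s[0:2] = 'hj'
Back part s[2:] = 'bbvxs'
Rotated = back + front = 'bbvxs' + 'hj'
Result: bbvxshj


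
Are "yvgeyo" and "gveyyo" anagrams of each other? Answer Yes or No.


String 1: 'yvgeyo' -> sorted: 'egovyy'
String 2: 'gveyyo' -> sorted: 'egovyy'
Compare sorted forms: 'egovyy' == 'egovyy'
Anagram: Yes


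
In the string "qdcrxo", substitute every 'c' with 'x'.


Input string: 'qdcrxo'
Operation: replace 'c' with 'x'
Positions of 'c': 2
After replacement: qdxrxo


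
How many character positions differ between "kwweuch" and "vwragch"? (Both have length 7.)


String 1: 'kwweuch'
String 2: 'vwragch'
Compare each position: pos 0: 'k'!='v', pos 1: 'w'=='w', pos 2: 'w'!='r', pos 3: 'e'!='a', pos 4: 'u'!='g', pos 5: 'c'=='c', pos 6: 'h'=='h'
Differing positions: 4
Hamming distance: 4


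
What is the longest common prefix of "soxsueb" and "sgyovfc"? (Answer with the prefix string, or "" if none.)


String 1: 'soxsueb'
String 2: 'sgyovfc'
Compare position by position:
pos 0: 's' vs 's' match
pos 1: 'o' vs 'g' differ -> stop
Longest common prefix: "s" (length 1)


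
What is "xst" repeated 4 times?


Input string: 'xst'
Operation: repeat 4 times
Concatenation: 'xst' + 'xst' + 'xst' + 'xst'
Result: xstxstxstxst


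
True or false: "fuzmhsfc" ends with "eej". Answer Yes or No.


Input string: 'fuzmhsfc'
Suffix to check: 'eej'
Last 3 characters of input: 'sfc'
Match: False
Result: No


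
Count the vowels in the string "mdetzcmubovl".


Input string: 'mdetzcmubovl'
Operation: count vowels (a, e, i, o, u)
Scan: s[0]='m', s[1]='d', s[2]='e' (vowel), s[3]='t', s[4]='z', s[5]='c', s[6]='m', s[7]='u' (vowel), s[8]='b', s[9]='o' (vowel), s[10]='v', s[11]='l'
Vowels found: 3
Result: 3


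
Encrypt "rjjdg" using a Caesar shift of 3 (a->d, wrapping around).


Input: 'rjjdg', shift = 3
Operation: for each letter, (position + 3) mod 26
Mapping: 'r'(17+3=20)->'u', 'j'(9+3=12)->'m', 'j'(9+3=12)->'m', 'd'(3+3=6)->'g', 'g'(6+3=9)->'j'
Result: ummgj


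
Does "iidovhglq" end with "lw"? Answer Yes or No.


Input string: 'iidovhglq'
Suffix to check: 'lw'
Last 2 characters of input: 'lq'
Match: False
Result: No


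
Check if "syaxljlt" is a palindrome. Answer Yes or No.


Input string: 'syaxljlt'
Reversed: 'tljlxays'
Compare pairs: s[0]='s' vs s[7]='t' (mismatch), s[1]='y' vs s[6]='l' (mismatch), s[2]='a' vs s[5]='j' (mismatch), s[3]='x' vs s[4]='l' (mismatch)
Palindrome: No


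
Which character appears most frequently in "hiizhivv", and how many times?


Input: 'hiizhivv'
Operation: tally each character
Counts: 'h':2, 'i':3, 'v':2, 'z':1
Maximum: 'i' appears 3 times


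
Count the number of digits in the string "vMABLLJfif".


Input string: 'vMABLLJfif'
Operation: count digit characters (0-9)
Scan: 'v', 'M', 'A', 'B', 'L', 'L', 'J', 'f', 'i', 'f'
Digits found: 0
Result: 0


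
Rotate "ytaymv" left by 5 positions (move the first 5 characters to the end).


Input: 'ytaymv', shift = 5
Operation: split at index 5 and swap parts
Front part s[0:5] = 'ytaym'
Back part s[5:] = 'v'
Rotated = back + front = 'v' + 'ytaym'
Result: vytaym


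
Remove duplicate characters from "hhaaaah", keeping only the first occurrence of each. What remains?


Input: 'hhaaaah'
Operation: keep first occurrence of each character
Scan: s[0]='h' new -> keep; s[1]='h' seen -> skip; s[2]='a' new -> keep; s[3]='a' seen -> skip; s[4]='a' seen -> skip; s[5]='a' seen -> skip; s[6]='h' seen -> skip
Result: ha


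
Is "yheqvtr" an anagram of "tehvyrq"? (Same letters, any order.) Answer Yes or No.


String 1: 'tehvyrq' -> sorted: 'ehqrtvy'
String 2: 'yheqvtr' -> sorted: 'ehqrtvy'
Compare sorted forms: 'ehqrtvy' == 'ehqrtvy'
Anagram: Yes


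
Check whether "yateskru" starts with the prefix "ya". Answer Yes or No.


Input string: 'yateskru'
Prefix to check: 'ya'
First 2 characters of input: 'ya'
Match: True
Result: Yes


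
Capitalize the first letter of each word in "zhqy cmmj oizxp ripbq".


Input string: 'zhqy cmmj oizxp ripbq'
Operation: capitalize first letter of each word
Word transformations: 'zhqy'->'Zhqy', 'cmmj'->'Cmmj', 'oizxp'->'Oizxp', 'ripbq'->'Ripbq'
Result: Zhqy Cmmj Oizxp Ripbq


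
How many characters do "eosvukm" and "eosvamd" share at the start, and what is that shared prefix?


String 1: 'eosvukm'
String 2: 'eosvamd'
Compare position by position:
pos 0: 'e' vs 'e' match
pos 1: 'o' vs 'o' match
pos 2: 's' vs 's' match
pos 3: 'v' vs 'v' match
pos 4: 'u' vs 'a' differ -> stop
Longest common prefix: "eosv" (length 4)


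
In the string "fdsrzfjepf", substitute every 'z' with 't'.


Input string: 'fdsrzfjepf'
Operation: replace 'z' with 't'
Positions of 'z': 4
After replacement: fdsrtfjepf


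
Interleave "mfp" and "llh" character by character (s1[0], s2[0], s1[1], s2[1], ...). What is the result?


String 1: 'mfp'
String 2: 'llh'
Operation: alternate characters
Pairs: 'm'+'l', 'f'+'l', 'p'+'h'
Result: mlflph


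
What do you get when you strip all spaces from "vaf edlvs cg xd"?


Input string: 'vaf edlvs cg xd'
Operation: remove all spaces
Words: 'vaf', 'edlvs', 'cg', 'xd'
Join without spaces: vafedlvscgxd


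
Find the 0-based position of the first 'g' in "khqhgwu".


Input string: 'khqhgwu'
Target: 'g'
Scanning left to right: s[0]='k', s[1]='h', s[2]='q', s[3]='h', s[4]='g'
First match at index: 4


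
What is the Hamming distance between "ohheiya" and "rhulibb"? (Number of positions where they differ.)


String 1: 'ohheiya'
String 2: 'rhulibb'
Compare each position: pos 0: 'o'!='r', pos 1: 'h'=='h', pos 2: 'h'!='u', pos 3: 'e'!='l', pos 4: 'i'=='i', pos 5: 'y'!='b', pos 6: 'a'!='b'
Differing positions: 5
Hamming distance: 5


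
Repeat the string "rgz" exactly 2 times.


Input string: 'rgz'
Operation: repeat 2 times
Concatenation: 'rgz' + 'rgz'
Result: rgzrgz


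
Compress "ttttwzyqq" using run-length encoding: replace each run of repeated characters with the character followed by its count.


Input: 'ttttwzyqq'
Operation: identify consecutive runs
Runs: 'tttt' -> t4, 'w' -> w1, 'z' -> z1, 'y' -> y1, 'qq' -> q2
Encoded: t4w1z1y1q2


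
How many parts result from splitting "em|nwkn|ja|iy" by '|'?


Input string: 'em|nwkn|ja|iy'
Delimiter: '|'
Split result: 'em', 'nwkn', 'ja', 'iy'
Number of parts: 4


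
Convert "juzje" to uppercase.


Input string: 'juzje'
Operation: convert each letter to uppercase
Mapping: 'j'->'J', 'u'->'U', 'z'->'Z', 'j'->'J', 'e'->'E'
Result: JUZJE


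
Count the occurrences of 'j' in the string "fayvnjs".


Input string: 'fayvnjs'
Target character: 'j'
Scan each position: s[5]='j'
Matches found at indices: 5
Total: 1


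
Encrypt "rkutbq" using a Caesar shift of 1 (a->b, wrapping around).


Input: 'rkutbq', shift = 1
Operation: for each letter, (position + 1) mod 26
Mapping: 'r'(17+1=18)->'s', 'k'(10+1=11)->'l', 'u'(20+1=21)->'v', 't'(19+1=20)->'u', 'b'(1+1=2)->'c', 'q'(16+1=17)->'r'
Result: slvucr


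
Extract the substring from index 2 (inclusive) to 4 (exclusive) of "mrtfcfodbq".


Input string: 'mrtfcfodbq'
Operation: slice [2:4]
Extract characters: s[2]='t', s[3]='f'
Result: tf


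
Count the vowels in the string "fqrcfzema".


Input string: 'fqrcfzema'
Operation: count vowels (a, e, i, o, u)
Scan: s[0]='f', s[1]='q', s[2]='r', s[3]='c', s[4]='f', s[5]='z', s[6]='e' (vowel), s[7]='m', s[8]='a' (vowel)
Vowels found: 2
Result: 2


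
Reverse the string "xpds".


Input string: 'xpds'
Operation: reverse character order
Original order: 'x' -> 'p' -> 'd' -> 's'
Reversed order: 's' -> 'd' -> 'p' -> 'x'
Result: sdpx


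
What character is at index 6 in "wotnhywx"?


Input string: 'wotnhywx'
Operation: get character at index 6
Index mapping: s[0]='w', s[1]='o', s[2]='t', s[3]='n', s[4]='h', s[5]='y', s[6]='w'
Result: 'w'


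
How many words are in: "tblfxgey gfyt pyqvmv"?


Input string: 'tblfxgey gfyt pyqvmv'
Operation: split by spaces
Words found: 'tblfxgey', 'gfyt', 'pyqvmv'
Word count: 3


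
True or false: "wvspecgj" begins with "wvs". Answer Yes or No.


Input string: 'wvspecgj'
Prefix to check: 'wvs'
First 3 characters of input: 'wvs'
Match: True
Result: Yes


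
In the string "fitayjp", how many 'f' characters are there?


Input string: 'fitayjp'
Target character: 'f'
Scan each position: s[0]='f'
Matches found at indices: 0
Total: 1


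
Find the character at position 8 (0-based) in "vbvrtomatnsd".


Input string: 'vbvrtomatnsd'
Operation: get character at index 8
Index mapping: s[0]='v', s[1]='b', s[2]='v', s[3]='r', s[4]='t', s[5]='o', s[6]='m', s[7]='a', s[8]='t'
Result: 't'


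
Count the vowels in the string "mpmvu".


Input string: 'mpmvu'
Operation: count vowels (a, e, i, o, u)
Scan: s[0]='m', s[1]='p', s[2]='m', s[3]='v', s[4]='u' (vowel)
Vowels found: 1
Result: 1


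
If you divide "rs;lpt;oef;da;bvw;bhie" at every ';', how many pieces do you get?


Input string: 'rs;lpt;oef;da;bvw;bhie'
Delimiter: ';'
Split result: 'rs', 'lpt', 'oef', 'da', 'bvw', 'bhie'
Number of parts: 6


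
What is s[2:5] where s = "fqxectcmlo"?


Input string: 'fqxectcmlo'
Operation: slice [2:5]
Extract characters: s[2]='x', s[3]='e', s[4]='c'
Result: xec


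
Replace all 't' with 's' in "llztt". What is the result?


Input string: 'llztt'
Operation: replace 't' with 's'
Positions of 't': 3, 4
After replacement: llzss


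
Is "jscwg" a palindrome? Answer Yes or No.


Input string: 'jscwg'
Reversed: 'gwcsj'
Compare pairs: s[0]='j' vs s[4]='g' (mismatch), s[1]='s' vs s[3]='w' (mismatch)
Palindrome: No


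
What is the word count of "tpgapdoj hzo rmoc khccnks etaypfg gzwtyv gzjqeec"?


Input string: 'tpgapdoj hzo rmoc khccnks etaypfg gzwtyv gzjqeec'
Operation: split by spaces
Words found: 'tpgapdoj', 'hzo', 'rmoc', 'khccnks', 'etaypfg', 'gzwtyv', 'gzjqeec'
Word count: 7


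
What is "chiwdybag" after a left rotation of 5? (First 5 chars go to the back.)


Input: 'chiwdybag', shift = 5
Operation: split at index 5 and swap parts
Front part s[0:5] = 'chiwd'
Back part s[5:] = 'ybag'
Rotated = back + front = 'ybag' + 'chiwd'
Result: ybagchiwd


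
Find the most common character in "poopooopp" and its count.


Input: 'poopooopp'
Operation: tally each character
Counts: 'o':5, 'p':4
Maximum: 'o' appears 5 times


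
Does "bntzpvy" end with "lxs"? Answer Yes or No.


Input string: 'bntzpvy'
Suffix to check: 'lxs'
Last 3 characters of input: 'pvy'
Match: False
Result: No


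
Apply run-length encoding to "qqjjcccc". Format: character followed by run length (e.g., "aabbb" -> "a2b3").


Input: 'qqjjcccc'
Operation: identify consecutive runs
Runs: 'qq' -> q2, 'jj' -> j2, 'cccc' -> c4
Encoded: q2j2c4


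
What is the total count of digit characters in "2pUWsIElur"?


Input string: '2pUWsIElur'
Operation: count digit characters (0-9)
Scan: '2'(digit), 'p', 'U', 'W', 's', 'I', 'E', 'l', 'u', 'r'
Digits found: 1
Result: 1


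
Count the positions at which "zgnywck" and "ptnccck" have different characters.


String 1: 'zgnywck'
String 2: 'ptnccck'
Compare each position: pos 0: 'z'!='p', pos 1: 'g'!='t', pos 2: 'n'=='n', pos 3: 'y'!='c', pos 4: 'w'!='c', pos 5: 'c'=='c', pos 6: 'k'=='k'
Differing positions: 4
Hamming distance: 4


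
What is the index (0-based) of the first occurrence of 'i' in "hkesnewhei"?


Input string: 'hkesnewhei'
Target: 'i'
Scanning left to right: s[0]='h', s[1]='k', s[2]='e', s[3]='s', s[4]='n', s[5]='e', s[6]='w', s[7]='h', s[8]='e', s[9]='i'
First match at index: 9


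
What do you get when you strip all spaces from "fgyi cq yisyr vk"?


Input string: 'fgyi cq yisyr vk'
Operation: remove all spaces
Words: 'fgyi', 'cq', 'yisyr', 'vk'
Join without spaces: fgyicqyisyrvk


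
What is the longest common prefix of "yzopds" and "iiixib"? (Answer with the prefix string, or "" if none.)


String 1: 'yzopds'
String 2: 'iiixib'
Compare position by position:
pos 0: 'y' vs 'i' differ -> stop
Longest common prefix: "" (length 0)


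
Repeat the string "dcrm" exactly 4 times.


Input string: 'dcrm'
Operation: repeat 4 times
Concatenation: 'dcrm' + 'dcrm' + 'dcrm' + 'dcrm'
Result: dcrmdcrmdcrmdcrm


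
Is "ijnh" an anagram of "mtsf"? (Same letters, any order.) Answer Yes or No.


String 1: 'mtsf' -> sorted: 'fmst'
String 2: 'ijnh' -> sorted: 'hijn'
Compare sorted forms: 'fmst' != 'hijn'
Anagram: No


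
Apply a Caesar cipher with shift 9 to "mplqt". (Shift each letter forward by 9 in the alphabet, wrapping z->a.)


Input: 'mplqt', shift = 9
Operation: for each letter, (position + 9) mod 26
Mapping: 'm'(12+9=21)->'v', 'p'(15+9=24)->'y', 'l'(11+9=20)->'u', 'q'(16+9=25)->'z', 't'(19+9=28, 28 mod 26=2)->'c'
Result: vyuzc


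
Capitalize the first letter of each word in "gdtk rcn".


Input string: 'gdtk rcn'
Operation: capitalize first letter of each word
Word transformations: 'gdtk'->'Gdtk', 'rcn'->'Rcn'
Result: Gdtk Rcn


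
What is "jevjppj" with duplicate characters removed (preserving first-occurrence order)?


Input: 'jevjppj'
Operation: keep first occurrence of each character
Scan: s[0]='j' new -> keep; s[1]='e' new -> keep; s[2]='v' new -> keep; s[3]='j' seen -> skip; s[4]='p' new -> keep; s[5]='p' seen -> skip; s[6]='j' seen -> skip
Result: jevp


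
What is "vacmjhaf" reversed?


Input string: 'vacmjhaf'
Operation: reverse character order
Original order: 'v' -> 'a' -> 'c' -> 'm' -> 'j' -> 'h' -> 'a' -> 'f'
Reversed order: 'f' -> 'a' -> 'h' -> 'j' -> 'm' -> 'c' -> 'a' -> 'v'
Result: fahjmcav


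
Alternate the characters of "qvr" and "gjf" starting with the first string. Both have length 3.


String 1: 'qvr'
String 2: 'gjf'
Operation: alternate characters
Pairs: 'q'+'g', 'v'+'j', 'r'+'f'
Result: qgvjrf


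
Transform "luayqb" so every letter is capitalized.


Input string: 'luayqb'
Operation: convert each letter to uppercase
Mapping: 'l'->'L', 'u'->'U', 'a'->'A', 'y'->'Y', 'q'->'Q', 'b'->'B'
Result: LUAYQB


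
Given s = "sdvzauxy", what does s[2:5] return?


Input string: 'sdvzauxy'
Operation: slice [2:5]
Extract characters: s[2]='v', s[3]='z', s[4]='a'
Result: vza


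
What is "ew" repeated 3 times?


Input string: 'ew'
Operation: repeat 3 times
Concatenation: 'ew' + 'ew' + 'ew'
Result: ewewew


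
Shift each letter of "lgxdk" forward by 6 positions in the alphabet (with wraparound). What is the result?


Input: 'lgxdk', shift = 6
Operation: for each letter, (position + 6) mod 26
Mapping: 'l'(11+6=17)->'r', 'g'(6+6=12)->'m', 'x'(23+6=29, 29 mod 26=3)->'d', 'd'(3+6=9)->'j', 'k'(10+6=16)->'q'
Result: rmdjq


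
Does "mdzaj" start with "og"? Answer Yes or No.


Input string: 'mdzaj'
Prefix to check: 'og'
First 2 characters of input: 'md'
Match: False
Result: No


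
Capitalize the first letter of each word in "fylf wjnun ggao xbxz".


Input string: 'fylf wjnun ggao xbxz'
Operation: capitalize first letter of each word
Word transformations: 'fylf'->'Fylf', 'wjnun'->'Wjnun', 'ggao'->'Ggao', 'xbxz'->'Xbxz'
Result: Fylf Wjnun Ggao Xbxz


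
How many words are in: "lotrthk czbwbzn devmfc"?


Input string: 'lotrthk czbwbzn devmfc'
Operation: split by spaces
Words found: 'lotrthk', 'czbwbzn', 'devmfc'
Word count: 3


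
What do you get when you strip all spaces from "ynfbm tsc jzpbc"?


Input string: 'ynfbm tsc jzpbc'
Operation: remove all spaces
Words: 'ynfbm', 'tsc', 'jzpbc'
Join without spaces: ynfbmtscjzpbc


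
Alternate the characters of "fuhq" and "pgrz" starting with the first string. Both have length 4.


String 1: 'fuhq'
String 2: 'pgrz'
Operation: alternate characters
Pairs: 'f'+'p', 'u'+'g', 'h'+'r', 'q'+'z'
Result: fpughrqz


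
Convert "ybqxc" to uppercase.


Input string: 'ybqxc'
Operation: convert each letter to uppercase
Mapping: 'y'->'Y', 'b'->'B', 'q'->'Q', 'x'->'X', 'c'->'C'
Result: YBQXC


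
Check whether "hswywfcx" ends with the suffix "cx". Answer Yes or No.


Input string: 'hswywfcx'
Suffix to check: 'cx'
Last 2 characters of input: 'cx'
Match: True
Result: Yes


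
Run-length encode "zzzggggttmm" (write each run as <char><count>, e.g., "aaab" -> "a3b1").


Input: 'zzzggggttmm'
Operation: identify consecutive runs
Runs: 'zzz' -> z3, 'gggg' -> g4, 'tt' -> t2, 'mm' -> m2
Encoded: z3g4t2m2


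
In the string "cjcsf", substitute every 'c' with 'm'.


Input string: 'cjcsf'
Operation: replace 'c' with 'm'
Positions of 'c': 0, 2
After replacement: mjmsf


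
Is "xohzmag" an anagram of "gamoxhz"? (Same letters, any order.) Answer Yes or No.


String 1: 'gamoxhz' -> sorted: 'aghmoxz'
String 2: 'xohzmag' -> sorted: 'aghmoxz'
Compare sorted forms: 'aghmoxz' == 'aghmoxz'
Anagram: Yes


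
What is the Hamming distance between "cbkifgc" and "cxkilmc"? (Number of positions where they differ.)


String 1: 'cbkifgc'
String 2: 'cxkilmc'
Compare each position: pos 0: 'c'=='c', pos 1: 'b'!='x', pos 2: 'k'=='k', pos 3: 'i'=='i', pos 4: 'f'!='l', pos 5: 'g'!='m', pos 6: 'c'=='c'
Differing positions: 3
Hamming distance: 3


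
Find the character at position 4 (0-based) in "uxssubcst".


Input string: 'uxssubcst'
Operation: get character at index 4
Index mapping: s[0]='u', s[1]='x', s[2]='s', s[3]='s', s[4]='u'
Result: 'u'


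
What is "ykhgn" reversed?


Input string: 'ykhgn'
Operation: reverse character order
Original order: 'y' -> 'k' -> 'h' -> 'g' -> 'n'
Reversed order: 'n' -> 'g' -> 'h' -> 'k' -> 'y'
Result: nghky


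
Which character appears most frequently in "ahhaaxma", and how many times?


Input: 'ahhaaxma'
Operation: tally each character
Counts: 'a':4, 'h':2, 'm':1, 'x':1
Maximum: 'a' appears 4 times


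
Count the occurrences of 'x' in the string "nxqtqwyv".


Input string: 'nxqtqwyv'
Target character: 'x'
Scan each position: s[1]='x'
Matches found at indices: 1
Total: 1


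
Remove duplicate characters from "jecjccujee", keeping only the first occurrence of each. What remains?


Input: 'jecjccujee'
Operation: keep first occurrence of each character
Scan: s[0]='j' new -> keep; s[1]='e' new -> keep; s[2]='c' new -> keep; s[3]='j' seen -> skip; s[4]='c' seen -> skip; s[5]='c' seen -> skip; s[6]='u' new -> keep; s[7]='j' seen -> skip; s[8]='e' seen -> skip; s[9]='e' seen -> skip
Result: jecu


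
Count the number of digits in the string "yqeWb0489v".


Input string: 'yqeWb0489v'
Operation: count digit characters (0-9)
Scan: 'y', 'q', 'e', 'W', 'b', '0'(digit), '4'(digit), '8'(digit), '9'(digit), 'v'
Digits found: 4
Result: 4


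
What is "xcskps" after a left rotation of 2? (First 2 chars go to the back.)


Input: 'xcskps', shift = 2
Operation: split at index 2 and swap parts
Front part s[0:2] = 'xc'
Back part s[2:] = 'skps'
Rotated = back + front = 'skps' + 'xc'
Result: skpsxc


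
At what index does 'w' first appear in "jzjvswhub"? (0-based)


Input string: 'jzjvswhub'
Target: 'w'
Scanning left to right: s[0]='j', s[1]='z', s[2]='j', s[3]='v', s[4]='s', s[5]='w'
First match at index: 5


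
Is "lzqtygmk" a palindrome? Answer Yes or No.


Input string: 'lzqtygmk'
Reversed: 'kmgytqzl'
Compare pairs: s[0]='l' vs s[7]='k' (mismatch), s[1]='z' vs s[6]='m' (mismatch), s[2]='q' vs s[5]='g' (mismatch), s[3]='t' vs s[4]='y' (mismatch)
Palindrome: No


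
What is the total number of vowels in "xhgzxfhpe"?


Input string: 'xhgzxfhpe'
Operation: count vowels (a, e, i, o, u)
Scan: s[0]='x', s[1]='h', s[2]='g', s[3]='z', s[4]='x', s[5]='f', s[6]='h', s[7]='p', s[8]='e' (vowel)
Vowels found: 1
Result: 1


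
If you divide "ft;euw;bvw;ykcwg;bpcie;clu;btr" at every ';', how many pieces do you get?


Input string: 'ft;euw;bvw;ykcwg;bpcie;clu;btr'
Delimiter: ';'
Split result: 'ft', 'euw', 'bvw', 'ykcwg', 'bpcie', 'clu', 'btr'
Number of parts: 7


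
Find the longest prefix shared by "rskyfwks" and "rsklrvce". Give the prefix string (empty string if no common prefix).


String 1: 'rskyfwks'
String 2: 'rsklrvce'
Compare position by position:
pos 0: 'r' vs 'r' match
pos 1: 's' vs 's' match
pos 2: 'k' vs 'k' match
pos 3: 'y' vs 'l' differ -> stop
Longest common prefix: "rsk" (length 3)


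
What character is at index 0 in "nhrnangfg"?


Input string: 'nhrnangfg'
Operation: get character at index 0
Index mapping: s[0]='n'
Result: 'n'


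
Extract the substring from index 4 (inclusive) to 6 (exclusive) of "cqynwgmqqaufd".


Input string: 'cqynwgmqqaufd'
Operation: slice [4:6]
Extract characters: s[4]='w', s[5]='g'
Result: wg


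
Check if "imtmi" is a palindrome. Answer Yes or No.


Input string: 'imtmi'
Reversed: 'imtmi'
Compare pairs: s[0]='i' vs s[4]='i' (match), s[1]='m' vs s[3]='m' (match)
Palindrome: Yes


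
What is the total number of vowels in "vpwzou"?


Input string: 'vpwzou'
Operation: count vowels (a, e, i, o, u)
Scan: s[0]='v', s[1]='p', s[2]='w', s[3]='z', s[4]='o' (vowel), s[5]='u' (vowel)
Vowels found: 2
Result: 2


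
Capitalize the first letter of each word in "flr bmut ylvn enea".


Input string: 'flr bmut ylvn enea'
Operation: capitalize first letter of each word
Word transformations: 'flr'->'Flr', 'bmut'->'Bmut', 'ylvn'->'Ylvn', 'enea'->'Enea'
Result: Flr Bmut Ylvn Enea


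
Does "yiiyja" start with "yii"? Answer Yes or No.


Input string: 'yiiyja'
Prefix to check: 'yii'
First 3 characters of input: 'yii'
Match: True
Result: Yes


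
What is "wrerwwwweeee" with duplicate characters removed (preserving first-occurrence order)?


Input: 'wrerwwwweeee'
Operation: keep first occurrence of each character
Scan: s[0]='w' new -> keep; s[1]='r' new -> keep; s[2]='e' new -> keep; s[3]='r' seen -> skip; s[4]='w' seen -> skip; s[5]='w' seen -> skip; s[6]='w' seen -> skip; s[7]='w' seen -> skip; s[8]='e' seen -> skip; s[9]='e' seen -> skip; s[10]='e' seen -> skip; s[11]='e' seen -> skip
Result: wre


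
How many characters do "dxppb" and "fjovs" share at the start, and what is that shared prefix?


String 1: 'dxppb'
String 2: 'fjovs'
Compare position by position:
pos 0: 'd' vs 'f' differ -> stop
Longest common prefix: "" (length 0)


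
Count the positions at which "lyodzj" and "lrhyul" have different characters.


String 1: 'lyodzj'
String 2: 'lrhyul'
Compare each position: pos 0: 'l'=='l', pos 1: 'y'!='r', pos 2: 'o'!='h', pos 3: 'd'!='y', pos 4: 'z'!='u', pos 5: 'j'!='l'
Differing positions: 5
Hamming distance: 5


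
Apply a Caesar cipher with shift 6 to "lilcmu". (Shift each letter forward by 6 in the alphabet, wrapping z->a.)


Input: 'lilcmu', shift = 6
Operation: for each letter, (position + 6) mod 26
Mapping: 'l'(11+6=17)->'r', 'i'(8+6=14)->'o', 'l'(11+6=17)->'r', 'c'(2+6=8)->'i', 'm'(12+6=18)->'s', 'u'(20+6=26, 26 mod 26=0)->'a'
Result: rorisa


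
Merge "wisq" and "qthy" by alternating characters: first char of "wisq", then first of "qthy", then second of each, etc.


String 1: 'wisq'
String 2: 'qthy'
Operation: alternate characters
Pairs: 'w'+'q', 'i'+'t', 's'+'h', 'q'+'y'
Result: wqitshqy


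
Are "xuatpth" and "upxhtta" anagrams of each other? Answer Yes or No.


String 1: 'xuatpth' -> sorted: 'ahpttux'
String 2: 'upxhtta' -> sorted: 'ahpttux'
Compare sorted forms: 'ahpttux' == 'ahpttux'
Anagram: Yes


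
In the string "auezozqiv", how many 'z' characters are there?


Input string: 'auezozqiv'
Target character: 'z'
Scan each position: s[3]='z', s[5]='z'
Matches found at indices: 3, 5
Total: 2


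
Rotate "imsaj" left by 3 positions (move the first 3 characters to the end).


Input: 'imsaj', shift = 3
Operation: split at index 3 and swap parts
Front part s[0:3] = 'ims'
Back part s[3:] = 'aj'
Rotated = back + front = 'aj' + 'ims'
Result: ajims


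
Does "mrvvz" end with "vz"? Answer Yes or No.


Input string: 'mrvvz'
Suffix to check: 'vz'
Last 2 characters of input: 'vz'
Match: True
Result: Yes
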